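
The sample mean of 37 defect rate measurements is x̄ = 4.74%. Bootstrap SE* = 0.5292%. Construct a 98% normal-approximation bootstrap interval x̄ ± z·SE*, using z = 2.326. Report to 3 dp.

(3.509, 5.971)

Margin = 2.326 × 0.5292 = 1.2309
Interval: 4.74 ± 1.2309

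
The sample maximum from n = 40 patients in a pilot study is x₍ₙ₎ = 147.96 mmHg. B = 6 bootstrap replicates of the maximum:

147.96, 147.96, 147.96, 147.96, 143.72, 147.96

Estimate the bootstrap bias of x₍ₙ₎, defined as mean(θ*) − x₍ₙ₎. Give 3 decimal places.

mean(θ*) = (147.96 + 147.96 + 147.96 + 147.96 + 143.72 + 147.96) / 6 = 147.2533
bias = 147.2533 − 147.96

bias = −0.707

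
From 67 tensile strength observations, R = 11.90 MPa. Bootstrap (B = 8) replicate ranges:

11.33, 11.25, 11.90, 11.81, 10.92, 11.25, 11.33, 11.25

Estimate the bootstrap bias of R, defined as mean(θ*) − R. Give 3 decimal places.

bias = −0.520

mean(θ*) = (11.33 + 11.25 + 11.90 + 11.81 + 10.92 + 11.25 + 11.33 + 11.25) / 8 = 11.3800
bias = 11.3800 − 11.90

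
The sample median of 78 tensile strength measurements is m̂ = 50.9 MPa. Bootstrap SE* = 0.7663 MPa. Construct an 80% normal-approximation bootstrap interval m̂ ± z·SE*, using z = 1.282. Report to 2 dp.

Margin = 1.282 × 0.7663 = 0.982
Interval: 50.9 ± 0.982

(49.92, 51.88)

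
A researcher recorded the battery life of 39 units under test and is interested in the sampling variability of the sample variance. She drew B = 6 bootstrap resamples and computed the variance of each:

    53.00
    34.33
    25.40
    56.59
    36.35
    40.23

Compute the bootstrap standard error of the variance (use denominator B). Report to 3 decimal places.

Bootstrap SE is the standard deviation of the 6 replicate variances.
Mean of replicates: (53.00 + 34.33 + 25.40 + 56.59 + 36.35 + 40.23) / 6 = 245.9000 / 6 = 40.9833
Sum of squared deviations: (+12.0167)² + (−6.6533)² + (−15.5833)² + (+15.6067)² + (−4.6333)² + (−0.7533)² = 697.1107
Variance = 697.1107 / 6 = 116.1851
SE* = √116.1851

SE* = 10.779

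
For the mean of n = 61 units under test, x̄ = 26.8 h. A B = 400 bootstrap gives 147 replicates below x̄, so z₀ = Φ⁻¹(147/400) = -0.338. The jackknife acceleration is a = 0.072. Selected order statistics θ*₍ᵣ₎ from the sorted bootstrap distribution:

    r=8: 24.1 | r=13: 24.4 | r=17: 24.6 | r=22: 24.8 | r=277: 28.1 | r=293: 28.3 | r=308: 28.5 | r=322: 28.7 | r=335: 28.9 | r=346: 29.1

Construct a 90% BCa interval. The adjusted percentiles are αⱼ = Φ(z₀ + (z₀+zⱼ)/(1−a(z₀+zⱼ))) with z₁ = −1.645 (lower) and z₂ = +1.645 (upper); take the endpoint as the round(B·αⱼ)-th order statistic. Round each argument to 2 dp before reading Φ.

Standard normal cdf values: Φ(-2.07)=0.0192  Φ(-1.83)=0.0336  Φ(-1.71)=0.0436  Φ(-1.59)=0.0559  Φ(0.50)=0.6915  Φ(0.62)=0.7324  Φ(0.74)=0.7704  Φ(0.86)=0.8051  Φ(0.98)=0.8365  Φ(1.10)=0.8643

(24.1, 29.1)

Lower: z₀ + z₁ = -0.338 + (-1.645) = -1.983; 1 − a(z₀+z₁) = 1 − (0.072)(-1.983) = 1.1428; argument = -0.338 + (-1.983)/1.1428 = -2.0732 → -2.07.
α₁ = Φ(-2.07) = 0.0192; rank = round(400 × 0.0192) = 8; θ*₍8₎ = 24.1.
Upper: z₀ + z₂ = 1.307; 1 − a(z₀+z₂) = 0.9059; argument = 1.1048 → 1.10; α₂ = 0.8643; rank = 346; θ*₍346₎ = 29.1.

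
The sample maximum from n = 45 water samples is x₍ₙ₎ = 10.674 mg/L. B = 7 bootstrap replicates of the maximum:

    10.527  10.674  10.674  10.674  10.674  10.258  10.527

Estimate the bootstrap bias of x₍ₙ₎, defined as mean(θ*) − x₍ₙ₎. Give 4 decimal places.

bias = −0.1014

mean(θ*) = (10.527 + 10.674 + 10.674 + 10.674 + 10.674 + 10.258 + 10.527) / 7 = 10.57257
bias = 10.57257 − 10.674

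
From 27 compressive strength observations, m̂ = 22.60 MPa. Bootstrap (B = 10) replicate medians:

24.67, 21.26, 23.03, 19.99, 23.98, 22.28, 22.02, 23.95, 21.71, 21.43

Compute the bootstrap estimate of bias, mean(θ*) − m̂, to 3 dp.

bias = −0.168

mean(θ*) = (24.67 + 21.26 + 23.03 + 19.99 + 23.98 + 22.28 + 22.02 + 23.95 + 21.71 + 21.43) / 10 = 22.4320
bias = 22.4320 − 22.60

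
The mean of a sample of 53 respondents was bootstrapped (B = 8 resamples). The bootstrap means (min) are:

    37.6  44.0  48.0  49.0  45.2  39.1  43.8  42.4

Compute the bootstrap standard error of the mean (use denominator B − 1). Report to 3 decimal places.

SE* = 3.945

Bootstrap SE is the standard deviation of the 8 replicate means.
Mean of replicates: (37.6 + 44.0 + 48.0 + 49.0 + 45.2 + 39.1 + 43.8 + 42.4) / 8 = 349.1000 / 8 = 43.6375
Sum of squared deviations: (−6.0375)² + (+0.3625)² + (+4.3625)² + (+5.3625)² + (+1.5625)² + (−4.5375)² + (+0.1625)² + (−1.2375)² = 108.9587
Variance = 108.9587 / 7 = 15.5655
SE* = √15.5655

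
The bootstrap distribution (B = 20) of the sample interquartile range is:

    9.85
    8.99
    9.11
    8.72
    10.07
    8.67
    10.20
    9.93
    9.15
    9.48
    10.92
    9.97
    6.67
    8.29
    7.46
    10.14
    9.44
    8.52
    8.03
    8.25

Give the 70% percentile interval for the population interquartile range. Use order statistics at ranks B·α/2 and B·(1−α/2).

Sorted replicates: 6.67, 7.46, 8.03, 8.25, 8.29, 8.52, 8.67, 8.72, 8.99, 9.11, 9.15, 9.44, 9.48, 9.85, 9.93, 9.97, 10.07, 10.14, 10.20, 10.92
α = 0.30; lower rank = 20 × 0.150 = 3; upper rank = 20 × 0.850 = 17.
The 3rd smallest replicate is 8.03; the 17th is 10.07.

(8.03, 10.07)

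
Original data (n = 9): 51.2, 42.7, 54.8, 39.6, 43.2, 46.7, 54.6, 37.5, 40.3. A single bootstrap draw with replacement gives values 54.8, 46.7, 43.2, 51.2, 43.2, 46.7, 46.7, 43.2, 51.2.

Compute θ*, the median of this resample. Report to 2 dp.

Sorted: 43.2, 43.2, 43.2, 46.7, 46.7, 46.7, 51.2, 51.2, 54.8
Median = middle value = 46.70

θ* = 46.70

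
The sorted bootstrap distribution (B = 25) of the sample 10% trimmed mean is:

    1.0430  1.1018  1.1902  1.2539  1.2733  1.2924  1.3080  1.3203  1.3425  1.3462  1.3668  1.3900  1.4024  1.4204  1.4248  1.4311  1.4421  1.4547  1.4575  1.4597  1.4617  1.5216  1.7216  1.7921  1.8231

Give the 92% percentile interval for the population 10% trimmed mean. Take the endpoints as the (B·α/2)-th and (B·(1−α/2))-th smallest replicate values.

α = 0.08; lower rank = 25 × 0.040 = 1; upper rank = 25 × 0.960 = 24.
The 1st smallest replicate is 1.0430; the 24th is 1.7921.

(1.0430, 1.7921)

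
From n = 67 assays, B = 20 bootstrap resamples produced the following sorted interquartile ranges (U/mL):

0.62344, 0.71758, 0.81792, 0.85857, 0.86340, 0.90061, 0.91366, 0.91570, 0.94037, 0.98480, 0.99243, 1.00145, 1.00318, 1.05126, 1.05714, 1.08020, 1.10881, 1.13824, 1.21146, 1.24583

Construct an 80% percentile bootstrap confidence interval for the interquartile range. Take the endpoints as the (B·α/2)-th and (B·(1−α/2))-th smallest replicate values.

α = 0.20; lower rank = 20 × 0.100 = 2; upper rank = 20 × 0.900 = 18.
The 2nd smallest replicate is 0.71758; the 18th is 1.13824.

(0.71758, 1.13824)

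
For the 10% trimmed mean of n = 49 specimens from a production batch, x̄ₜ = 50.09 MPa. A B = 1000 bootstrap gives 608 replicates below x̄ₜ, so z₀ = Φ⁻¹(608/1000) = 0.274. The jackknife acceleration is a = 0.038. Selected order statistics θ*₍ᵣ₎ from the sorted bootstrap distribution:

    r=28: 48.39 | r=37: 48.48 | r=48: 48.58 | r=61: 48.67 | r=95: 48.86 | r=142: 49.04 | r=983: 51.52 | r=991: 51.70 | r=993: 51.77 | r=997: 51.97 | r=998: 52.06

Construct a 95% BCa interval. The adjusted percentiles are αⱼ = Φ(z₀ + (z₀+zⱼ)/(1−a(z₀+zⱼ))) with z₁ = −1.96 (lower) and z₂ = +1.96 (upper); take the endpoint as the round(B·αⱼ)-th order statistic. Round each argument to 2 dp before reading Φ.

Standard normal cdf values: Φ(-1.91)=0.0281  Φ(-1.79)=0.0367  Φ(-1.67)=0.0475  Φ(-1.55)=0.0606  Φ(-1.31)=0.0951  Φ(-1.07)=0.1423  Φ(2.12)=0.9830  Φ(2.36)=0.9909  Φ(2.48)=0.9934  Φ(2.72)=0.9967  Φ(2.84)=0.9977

(48.86, 51.97)

Lower: z₀ + z₁ = 0.274 + (-1.960) = -1.686; 1 − a(z₀+z₁) = 1 − (0.038)(-1.686) = 1.0641; argument = 0.274 + (-1.686)/1.0641 = -1.3105 → -1.31.
α₁ = Φ(-1.31) = 0.0951; rank = round(1000 × 0.0951) = 95; θ*₍95₎ = 48.86.
Upper: z₀ + z₂ = 2.234; 1 − a(z₀+z₂) = 0.9151; argument = 2.7152 → 2.72; α₂ = 0.9967; rank = 997; θ*₍997₎ = 51.97.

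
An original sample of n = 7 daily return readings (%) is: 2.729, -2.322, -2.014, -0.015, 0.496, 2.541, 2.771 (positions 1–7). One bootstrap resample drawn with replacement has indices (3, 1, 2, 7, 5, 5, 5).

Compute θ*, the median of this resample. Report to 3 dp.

Resample values: -2.014, 2.729, -2.322, 2.771, 0.496, 0.496, 0.496.
Sorted: -2.322, -2.014, 0.496, 0.496, 0.496, 2.729, 2.771
Median = middle value = 0.496

θ* = 0.496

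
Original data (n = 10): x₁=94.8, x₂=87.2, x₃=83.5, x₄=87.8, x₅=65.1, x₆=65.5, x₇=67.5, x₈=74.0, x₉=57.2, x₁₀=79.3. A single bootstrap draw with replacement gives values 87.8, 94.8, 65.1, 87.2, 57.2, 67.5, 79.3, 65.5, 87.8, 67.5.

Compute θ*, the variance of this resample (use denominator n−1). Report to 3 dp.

Mean = 75.9700; sum of squared deviations = 1495.2410
s² = 1495.2410 / 9 = 166.1379

θ* = 166.138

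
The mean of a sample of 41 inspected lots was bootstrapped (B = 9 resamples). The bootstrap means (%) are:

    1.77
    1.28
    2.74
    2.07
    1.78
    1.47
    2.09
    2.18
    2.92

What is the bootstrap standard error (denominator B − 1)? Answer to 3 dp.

SE* = 0.540

Bootstrap SE is the standard deviation of the 9 replicate means.
Mean of replicates: (1.77 + 1.28 + 2.74 + 2.07 + 1.78 + 1.47 + 2.09 + 2.18 + 2.92) / 9 = 18.3000 / 9 = 2.0333
Sum of squared deviations: (−0.2633)² + (−0.7533)² + (+0.7067)² + (+0.0367)² + (−0.2533)² + (−0.5633)² + (+0.0567)² + (+0.1467)² + (+0.8867)² = 2.3300
Variance = 2.3300 / 8 = 0.2913
SE* = √0.2913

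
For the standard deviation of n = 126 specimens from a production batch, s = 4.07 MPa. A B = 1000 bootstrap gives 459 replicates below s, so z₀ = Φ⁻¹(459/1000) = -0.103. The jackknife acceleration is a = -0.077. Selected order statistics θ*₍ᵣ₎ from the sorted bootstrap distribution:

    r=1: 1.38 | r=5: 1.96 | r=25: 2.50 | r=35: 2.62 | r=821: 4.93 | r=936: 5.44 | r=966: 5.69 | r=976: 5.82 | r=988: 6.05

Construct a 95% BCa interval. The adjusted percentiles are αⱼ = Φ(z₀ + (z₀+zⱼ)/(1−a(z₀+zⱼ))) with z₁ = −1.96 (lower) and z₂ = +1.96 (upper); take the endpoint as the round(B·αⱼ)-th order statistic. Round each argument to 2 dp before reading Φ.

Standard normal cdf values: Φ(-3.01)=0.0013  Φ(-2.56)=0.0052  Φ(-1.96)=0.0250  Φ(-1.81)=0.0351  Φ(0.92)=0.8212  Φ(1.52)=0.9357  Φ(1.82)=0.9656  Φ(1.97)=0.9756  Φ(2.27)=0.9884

(1.96, 5.44)

Lower: z₀ + z₁ = -0.103 + (-1.960) = -2.063; 1 − a(z₀+z₁) = 1 − (-0.077)(-2.063) = 0.8411; argument = -0.103 + (-2.063)/0.8411 = -2.5556 → -2.56.
α₁ = Φ(-2.56) = 0.0052; rank = round(1000 × 0.0052) = 5; θ*₍5₎ = 1.96.
Upper: z₀ + z₂ = 1.857; 1 − a(z₀+z₂) = 1.1430; argument = 1.5217 → 1.52; α₂ = 0.9357; rank = 936; θ*₍936₎ = 5.44.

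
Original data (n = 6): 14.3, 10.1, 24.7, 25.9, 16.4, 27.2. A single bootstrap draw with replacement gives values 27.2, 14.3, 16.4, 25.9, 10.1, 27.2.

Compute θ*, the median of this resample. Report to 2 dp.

θ* = 21.15

Sorted: 10.1, 14.3, 16.4, 25.9, 27.2, 27.2
Median = average of the two middle values = 21.15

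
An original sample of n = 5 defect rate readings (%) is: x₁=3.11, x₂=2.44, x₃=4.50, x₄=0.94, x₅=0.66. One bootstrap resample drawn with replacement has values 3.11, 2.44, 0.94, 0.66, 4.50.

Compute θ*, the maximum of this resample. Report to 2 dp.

Maximum = 4.50

θ* = 4.50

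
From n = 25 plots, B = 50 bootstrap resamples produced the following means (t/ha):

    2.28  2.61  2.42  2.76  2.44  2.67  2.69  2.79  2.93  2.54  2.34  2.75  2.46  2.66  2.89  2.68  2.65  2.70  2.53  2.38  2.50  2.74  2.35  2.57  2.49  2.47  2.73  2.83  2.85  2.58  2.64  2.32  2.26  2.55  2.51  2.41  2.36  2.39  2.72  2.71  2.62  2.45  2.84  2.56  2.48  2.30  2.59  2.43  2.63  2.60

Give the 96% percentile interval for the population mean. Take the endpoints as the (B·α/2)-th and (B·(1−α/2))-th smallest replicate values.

(2.26, 2.89)

Sorted replicates: 2.26, 2.28, 2.30, 2.32, 2.34, 2.35, 2.36, 2.38, 2.39, 2.41, 2.42, 2.43, 2.44, 2.45, 2.46, 2.47, 2.48, 2.49, 2.50, 2.51, 2.53, 2.54, 2.55, 2.56, 2.57, 2.58, 2.59, 2.60, 2.61, 2.62, 2.63, 2.64, 2.65, 2.66, 2.67, 2.68, 2.69, 2.70, 2.71, 2.72, 2.73, 2.74, 2.75, 2.76, 2.79, 2.83, 2.84, 2.85, 2.89, 2.93
α = 0.04; lower rank = 50 × 0.020 = 1; upper rank = 50 × 0.980 = 49.
The 1st smallest replicate is 2.26; the 49th is 2.89.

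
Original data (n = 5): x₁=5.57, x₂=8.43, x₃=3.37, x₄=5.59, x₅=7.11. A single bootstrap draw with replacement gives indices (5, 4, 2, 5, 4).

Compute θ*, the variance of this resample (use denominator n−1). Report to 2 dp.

Resample values: 7.11, 5.59, 8.43, 7.11, 5.59.
Mean = 6.7660; sum of squared deviations = 5.7715
s² = 5.7715 / 4 = 1.4429

θ* = 1.44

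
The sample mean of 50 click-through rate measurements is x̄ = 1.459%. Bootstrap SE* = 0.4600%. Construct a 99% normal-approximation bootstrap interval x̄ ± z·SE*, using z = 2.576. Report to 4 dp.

(0.2740, 2.6440)

Margin = 2.576 × 0.4600 = 1.18496
Interval: 1.459 ± 1.18496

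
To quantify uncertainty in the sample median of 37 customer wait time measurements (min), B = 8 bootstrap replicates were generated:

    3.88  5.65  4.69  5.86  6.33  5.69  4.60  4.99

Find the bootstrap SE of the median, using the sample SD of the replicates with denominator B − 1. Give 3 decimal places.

SE* = 0.807

Bootstrap SE is the standard deviation of the 8 replicate medians.
Mean of replicates: (3.88 + 5.65 + 4.69 + 5.86 + 6.33 + 5.69 + 4.60 + 4.99) / 8 = 41.6900 / 8 = 5.2112
Sum of squared deviations: (−1.3312)² + (+0.4388)² + (−0.5212)² + (+0.6488)² + (+1.1188)² + (+0.4788)² + (−0.6113)² + (−0.2212)² = 4.5607
Variance = 4.5607 / 7 = 0.6515
SE* = √0.6515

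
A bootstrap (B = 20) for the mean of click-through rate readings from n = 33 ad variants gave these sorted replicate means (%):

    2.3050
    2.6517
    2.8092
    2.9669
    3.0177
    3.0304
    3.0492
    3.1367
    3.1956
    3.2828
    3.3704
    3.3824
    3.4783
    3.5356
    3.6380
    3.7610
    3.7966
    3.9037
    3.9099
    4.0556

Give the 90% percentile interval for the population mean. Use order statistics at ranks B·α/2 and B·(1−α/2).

α = 0.10; lower rank = 20 × 0.050 = 1; upper rank = 20 × 0.950 = 19.
The 1st smallest replicate is 2.3050; the 19th is 3.9099.

(2.3050, 3.9099)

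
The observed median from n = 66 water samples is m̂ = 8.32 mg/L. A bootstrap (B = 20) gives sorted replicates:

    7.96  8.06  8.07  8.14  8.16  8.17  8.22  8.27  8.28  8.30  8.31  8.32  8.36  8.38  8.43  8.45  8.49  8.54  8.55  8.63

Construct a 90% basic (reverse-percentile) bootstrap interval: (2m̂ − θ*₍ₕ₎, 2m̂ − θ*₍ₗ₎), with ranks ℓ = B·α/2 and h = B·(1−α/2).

Percentile endpoints at ranks 1 and 19: θ*₍1₎ = 7.96, θ*₍19₎ = 8.55.
Basic interval reflects these around m̂:
  lower = 2 × 8.32 − 8.55 = 8.09
  upper = 2 × 8.32 − 7.96 = 8.68

(8.09, 8.68)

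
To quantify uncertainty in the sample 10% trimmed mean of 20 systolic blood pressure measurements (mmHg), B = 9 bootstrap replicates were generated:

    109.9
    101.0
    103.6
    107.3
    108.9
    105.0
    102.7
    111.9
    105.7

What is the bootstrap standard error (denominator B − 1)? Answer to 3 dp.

Bootstrap SE is the standard deviation of the 9 replicate 10% trimmed means.
Mean of replicates: (109.9 + 101.0 + 103.6 + 107.3 + 108.9 + 105.0 + 102.7 + 111.9 + 105.7) / 9 = 956.0000 / 9 = 106.2222
Sum of squared deviations: (+3.6778)² + (−5.2222)² + (−2.6222)² + (+1.0778)² + (+2.6778)² + (−1.2222)² + (−3.5222)² + (+5.6778)² + (−0.5222)² = 102.4156
Variance = 102.4156 / 8 = 12.8019
SE* = √12.8019

SE* = 3.578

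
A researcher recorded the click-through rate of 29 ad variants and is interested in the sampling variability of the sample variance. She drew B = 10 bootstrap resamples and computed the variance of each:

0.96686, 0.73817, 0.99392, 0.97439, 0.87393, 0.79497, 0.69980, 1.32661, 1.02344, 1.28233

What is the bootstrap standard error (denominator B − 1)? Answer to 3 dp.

Bootstrap SE is the standard deviation of the 10 replicate variances.
Mean of replicates: (0.96686 + 0.73817 + 0.99392 + 0.97439 + 0.87393 + 0.79497 + 0.69980 + 1.32661 + 1.02344 + 1.28233) / 10 = 9.674420 / 10 = 0.967442
Sum of squared deviations: (−0.000582)² + (−0.229272)² + (+0.026478)² + (+0.006948)² + (−0.093512)² + (−0.172472)² + (−0.267642)² + (+0.359168)² + (+0.055998)² + (+0.314888)² = 0.394731
Variance = 0.394731 / 9 = 0.043859
SE* = √0.043859

SE* = 0.209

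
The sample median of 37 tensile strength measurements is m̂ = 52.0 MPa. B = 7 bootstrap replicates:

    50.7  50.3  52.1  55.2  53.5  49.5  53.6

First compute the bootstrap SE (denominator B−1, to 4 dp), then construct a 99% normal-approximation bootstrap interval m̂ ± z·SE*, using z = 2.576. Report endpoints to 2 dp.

(46.66, 57.34)

Mean of replicates = 52.1286; sum of squared deviations = 25.7743; SE* = √(25.7743/6) = 2.0726
Margin = 2.576 × 2.0726 = 5.339
Interval: 52.0 ± 5.339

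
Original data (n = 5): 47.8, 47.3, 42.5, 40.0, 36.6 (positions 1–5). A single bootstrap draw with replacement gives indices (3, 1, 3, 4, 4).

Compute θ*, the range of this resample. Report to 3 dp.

Resample values: 42.5, 47.8, 42.5, 40.0, 40.0.
Range = 47.8 − 40.0 = 7.800

θ* = 7.800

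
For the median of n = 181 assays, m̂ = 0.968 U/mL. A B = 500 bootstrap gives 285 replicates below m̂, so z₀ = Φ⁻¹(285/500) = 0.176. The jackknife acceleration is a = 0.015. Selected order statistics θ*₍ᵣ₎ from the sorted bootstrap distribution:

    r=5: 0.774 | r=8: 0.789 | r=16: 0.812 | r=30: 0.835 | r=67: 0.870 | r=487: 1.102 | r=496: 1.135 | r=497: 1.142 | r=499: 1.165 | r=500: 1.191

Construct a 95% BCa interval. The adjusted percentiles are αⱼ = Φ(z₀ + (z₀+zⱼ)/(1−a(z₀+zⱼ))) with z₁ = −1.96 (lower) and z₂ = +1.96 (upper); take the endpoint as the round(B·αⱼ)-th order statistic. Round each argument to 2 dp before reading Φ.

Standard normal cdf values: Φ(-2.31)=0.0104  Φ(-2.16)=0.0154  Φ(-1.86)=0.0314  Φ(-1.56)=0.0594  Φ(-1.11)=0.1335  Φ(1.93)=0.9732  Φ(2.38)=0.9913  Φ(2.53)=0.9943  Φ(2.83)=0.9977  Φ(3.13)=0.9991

(0.835, 1.135)

Lower: z₀ + z₁ = 0.176 + (-1.960) = -1.784; 1 − a(z₀+z₁) = 1 − (0.015)(-1.784) = 1.0268; argument = 0.176 + (-1.784)/1.0268 = -1.5615 → -1.56.
α₁ = Φ(-1.56) = 0.0594; rank = round(500 × 0.0594) = 30; θ*₍30₎ = 0.835.
Upper: z₀ + z₂ = 2.136; 1 − a(z₀+z₂) = 0.9680; argument = 2.3827 → 2.38; α₂ = 0.9913; rank = 496; θ*₍496₎ = 1.135.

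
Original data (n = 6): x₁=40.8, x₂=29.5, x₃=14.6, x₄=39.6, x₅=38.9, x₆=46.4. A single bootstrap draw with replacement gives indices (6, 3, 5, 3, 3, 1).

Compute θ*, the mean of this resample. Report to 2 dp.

Resample values: 46.4, 14.6, 38.9, 14.6, 14.6, 40.8.
Mean = (46.4 + 14.6 + 38.9 + 14.6 + 14.6 + 40.8) / 6 = 169.90 / 6 = 28.32

θ* = 28.32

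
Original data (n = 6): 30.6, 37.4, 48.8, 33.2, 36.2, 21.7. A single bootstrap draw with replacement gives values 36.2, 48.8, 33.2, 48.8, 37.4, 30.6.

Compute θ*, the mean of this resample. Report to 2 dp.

Mean = (36.2 + 48.8 + 33.2 + 48.8 + 37.4 + 30.6) / 6 = 235.00 / 6 = 39.17

θ* = 39.17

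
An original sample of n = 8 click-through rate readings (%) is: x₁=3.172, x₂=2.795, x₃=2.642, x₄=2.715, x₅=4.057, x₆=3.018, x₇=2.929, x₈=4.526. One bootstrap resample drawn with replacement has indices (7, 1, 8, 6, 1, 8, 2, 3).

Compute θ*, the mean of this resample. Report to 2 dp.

Resample values: 2.929, 3.172, 4.526, 3.018, 3.172, 4.526, 2.795, 2.642.
Mean = (2.929 + 3.172 + 4.526 + 3.018 + 3.172 + 4.526 + 2.795 + 2.642) / 8 = 26.7800 / 8 = 3.35

θ* = 3.35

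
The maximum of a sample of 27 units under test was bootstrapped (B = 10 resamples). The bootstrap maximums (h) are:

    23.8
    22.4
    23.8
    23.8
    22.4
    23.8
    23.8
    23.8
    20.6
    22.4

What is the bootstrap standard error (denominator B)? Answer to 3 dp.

Bootstrap SE is the standard deviation of the 10 replicate maximums.
Mean of replicates: (23.8 + 22.4 + 23.8 + 23.8 + 22.4 + 23.8 + 23.8 + 23.8 + 20.6 + 22.4) / 10 = 230.6000 / 10 = 23.0600
Sum of squared deviations: (+0.7400)² + (−0.6600)² + (+0.7400)² + (+0.7400)² + (−0.6600)² + (+0.7400)² + (+0.7400)² + (+0.7400)² + (−2.4600)² + (−0.6600)² = 10.6440
Variance = 10.6440 / 10 = 1.0644
SE* = √1.0644

SE* = 1.032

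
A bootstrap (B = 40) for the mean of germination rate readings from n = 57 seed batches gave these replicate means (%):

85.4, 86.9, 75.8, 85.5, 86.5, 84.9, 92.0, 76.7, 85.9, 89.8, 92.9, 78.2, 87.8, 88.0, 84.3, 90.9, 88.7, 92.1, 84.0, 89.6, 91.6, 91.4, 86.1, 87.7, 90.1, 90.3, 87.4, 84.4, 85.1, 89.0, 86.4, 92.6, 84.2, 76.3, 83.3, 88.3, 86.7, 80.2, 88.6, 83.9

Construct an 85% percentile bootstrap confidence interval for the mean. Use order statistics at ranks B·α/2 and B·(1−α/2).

Sorted replicates: 75.8, 76.3, 76.7, 78.2, 80.2, 83.3, 83.9, 84.0, 84.2, 84.3, 84.4, 84.9, 85.1, 85.4, 85.5, 85.9, 86.1, 86.4, 86.5, 86.7, 86.9, 87.4, 87.7, 87.8, 88.0, 88.3, 88.6, 88.7, 89.0, 89.6, 89.8, 90.1, 90.3, 90.9, 91.4, 91.6, 92.0, 92.1, 92.6, 92.9
α = 0.15; lower rank = 40 × 0.075 = 3; upper rank = 40 × 0.925 = 37.
The 3rd smallest replicate is 76.7; the 37th is 92.0.

(76.7, 92.0)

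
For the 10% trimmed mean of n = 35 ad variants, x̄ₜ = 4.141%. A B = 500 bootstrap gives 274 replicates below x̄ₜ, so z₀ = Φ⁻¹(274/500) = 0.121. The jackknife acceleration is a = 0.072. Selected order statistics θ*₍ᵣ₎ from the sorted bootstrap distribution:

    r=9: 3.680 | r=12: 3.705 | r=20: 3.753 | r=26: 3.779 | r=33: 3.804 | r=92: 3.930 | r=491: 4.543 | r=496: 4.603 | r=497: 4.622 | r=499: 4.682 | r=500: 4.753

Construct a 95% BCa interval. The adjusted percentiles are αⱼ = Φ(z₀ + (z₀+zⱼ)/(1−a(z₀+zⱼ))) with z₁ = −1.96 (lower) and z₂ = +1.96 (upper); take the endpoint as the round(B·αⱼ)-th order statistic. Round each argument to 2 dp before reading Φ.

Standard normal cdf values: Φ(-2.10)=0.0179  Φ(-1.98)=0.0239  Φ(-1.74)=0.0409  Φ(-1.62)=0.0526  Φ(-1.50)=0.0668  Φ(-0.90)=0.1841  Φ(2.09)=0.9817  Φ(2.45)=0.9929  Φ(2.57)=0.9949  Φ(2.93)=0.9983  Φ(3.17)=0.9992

Lower: z₀ + z₁ = 0.121 + (-1.960) = -1.839; 1 − a(z₀+z₁) = 1 − (0.072)(-1.839) = 1.1324; argument = 0.121 + (-1.839)/1.1324 = -1.5030 → -1.50.
α₁ = Φ(-1.50) = 0.0668; rank = round(500 × 0.0668) = 33; θ*₍33₎ = 3.804.
Upper: z₀ + z₂ = 2.081; 1 − a(z₀+z₂) = 0.8502; argument = 2.5688 → 2.57; α₂ = 0.9949; rank = 497; θ*₍497₎ = 4.622.

(3.804, 4.622)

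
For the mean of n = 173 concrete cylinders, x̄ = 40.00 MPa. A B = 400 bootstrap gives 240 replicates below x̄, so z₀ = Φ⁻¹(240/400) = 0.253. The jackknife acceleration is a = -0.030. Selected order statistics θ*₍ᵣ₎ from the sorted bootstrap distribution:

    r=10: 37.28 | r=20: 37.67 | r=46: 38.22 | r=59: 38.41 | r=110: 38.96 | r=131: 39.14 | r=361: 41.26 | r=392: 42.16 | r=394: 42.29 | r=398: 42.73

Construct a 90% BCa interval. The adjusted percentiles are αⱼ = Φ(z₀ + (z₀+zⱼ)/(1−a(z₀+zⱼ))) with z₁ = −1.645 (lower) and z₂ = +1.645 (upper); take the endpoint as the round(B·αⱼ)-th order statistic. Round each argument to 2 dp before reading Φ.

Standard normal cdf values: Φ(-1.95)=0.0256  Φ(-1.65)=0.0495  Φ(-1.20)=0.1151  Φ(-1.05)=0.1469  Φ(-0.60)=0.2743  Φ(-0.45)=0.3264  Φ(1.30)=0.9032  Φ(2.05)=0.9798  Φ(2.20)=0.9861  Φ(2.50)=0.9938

Lower: z₀ + z₁ = 0.253 + (-1.645) = -1.392; 1 − a(z₀+z₁) = 1 − (-0.030)(-1.392) = 0.9582; argument = 0.253 + (-1.392)/0.9582 = -1.1997 → -1.20.
α₁ = Φ(-1.20) = 0.1151; rank = round(400 × 0.1151) = 46; θ*₍46₎ = 38.22.
Upper: z₀ + z₂ = 1.898; 1 − a(z₀+z₂) = 1.0569; argument = 2.0487 → 2.05; α₂ = 0.9798; rank = 392; θ*₍392₎ = 42.16.

(38.22, 42.16)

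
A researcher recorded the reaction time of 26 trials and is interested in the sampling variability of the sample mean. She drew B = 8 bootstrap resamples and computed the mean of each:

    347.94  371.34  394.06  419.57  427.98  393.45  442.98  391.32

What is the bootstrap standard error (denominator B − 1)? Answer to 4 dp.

Bootstrap SE is the standard deviation of the 8 replicate means.
Mean of replicates: (347.94 + 371.34 + 394.06 + 419.57 + 427.98 + 393.45 + 442.98 + 391.32) / 8 = 3188.64000 / 8 = 398.58000
Sum of squared deviations: (−50.64000)² + (−27.24000)² + (−4.52000)² + (+20.99000)² + (+29.40000)² + (−5.13000)² + (+44.40000)² + (−7.26000)² = 6682.18220
Variance = 6682.18220 / 7 = 954.59746
SE* = √954.59746

SE* = 30.8966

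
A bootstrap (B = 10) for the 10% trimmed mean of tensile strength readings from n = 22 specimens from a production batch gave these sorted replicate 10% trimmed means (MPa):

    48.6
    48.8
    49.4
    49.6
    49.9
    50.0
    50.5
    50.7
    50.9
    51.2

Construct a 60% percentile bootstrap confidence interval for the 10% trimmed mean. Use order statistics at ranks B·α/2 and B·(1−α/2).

α = 0.40; lower rank = 10 × 0.200 = 2; upper rank = 10 × 0.800 = 8.
The 2nd smallest replicate is 48.8; the 8th is 50.7.

(48.8, 50.7)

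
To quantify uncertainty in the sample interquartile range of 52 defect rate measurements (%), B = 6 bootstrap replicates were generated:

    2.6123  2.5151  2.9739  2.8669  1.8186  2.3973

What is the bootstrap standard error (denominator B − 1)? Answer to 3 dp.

SE* = 0.410

Bootstrap SE is the standard deviation of the 6 replicate interquartile ranges.
Mean of replicates: (2.6123 + 2.5151 + 2.9739 + 2.8669 + 1.8186 + 2.3973) / 6 = 15.18410 / 6 = 2.53068
Sum of squared deviations: (+0.08162)² + (−0.01558)² + (+0.44322)² + (+0.33622)² + (−0.71208)² + (−0.13338)² = 0.84124
Variance = 0.84124 / 5 = 0.16825
SE* = √0.16825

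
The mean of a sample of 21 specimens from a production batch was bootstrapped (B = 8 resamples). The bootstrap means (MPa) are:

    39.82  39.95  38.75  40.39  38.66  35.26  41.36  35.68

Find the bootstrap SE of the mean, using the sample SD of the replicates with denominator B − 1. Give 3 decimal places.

Bootstrap SE is the standard deviation of the 8 replicate means.
Mean of replicates: (39.82 + 39.95 + 38.75 + 40.39 + 38.66 + 35.26 + 41.36 + 35.68) / 8 = 309.8700 / 8 = 38.7338
Sum of squared deviations: (+1.0862)² + (+1.2163)² + (+0.0162)² + (+1.6562)² + (−0.0738)² + (−3.4738)² + (+2.6262)² + (−3.0538)² = 33.6976
Variance = 33.6976 / 7 = 4.8139
SE* = √4.8139

SE* = 2.194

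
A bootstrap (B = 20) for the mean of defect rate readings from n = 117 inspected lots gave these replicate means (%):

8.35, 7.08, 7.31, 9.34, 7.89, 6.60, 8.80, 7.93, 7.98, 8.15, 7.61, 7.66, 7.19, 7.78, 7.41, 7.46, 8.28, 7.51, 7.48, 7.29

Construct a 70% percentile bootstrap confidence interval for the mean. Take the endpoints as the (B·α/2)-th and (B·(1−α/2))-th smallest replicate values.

(7.19, 8.28)

Sorted replicates: 6.60, 7.08, 7.19, 7.29, 7.31, 7.41, 7.46, 7.48, 7.51, 7.61, 7.66, 7.78, 7.89, 7.93, 7.98, 8.15, 8.28, 8.35, 8.80, 9.34
α = 0.30; lower rank = 20 × 0.150 = 3; upper rank = 20 × 0.850 = 17.
The 3rd smallest replicate is 7.19; the 17th is 8.28.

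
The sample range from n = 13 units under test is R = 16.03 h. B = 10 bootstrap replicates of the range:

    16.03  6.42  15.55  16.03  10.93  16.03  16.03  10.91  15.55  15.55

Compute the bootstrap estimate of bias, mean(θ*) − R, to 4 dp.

mean(θ*) = (16.03 + 6.42 + 15.55 + 16.03 + 10.93 + 16.03 + 16.03 + 10.91 + 15.55 + 15.55) / 10 = 13.90300
bias = 13.90300 − 16.03

bias = −2.1270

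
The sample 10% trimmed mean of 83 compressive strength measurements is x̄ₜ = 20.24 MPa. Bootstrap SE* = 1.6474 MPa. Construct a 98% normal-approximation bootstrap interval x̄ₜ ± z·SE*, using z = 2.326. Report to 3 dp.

Margin = 2.326 × 1.6474 = 3.8319
Interval: 20.24 ± 3.8319

(16.408, 24.072)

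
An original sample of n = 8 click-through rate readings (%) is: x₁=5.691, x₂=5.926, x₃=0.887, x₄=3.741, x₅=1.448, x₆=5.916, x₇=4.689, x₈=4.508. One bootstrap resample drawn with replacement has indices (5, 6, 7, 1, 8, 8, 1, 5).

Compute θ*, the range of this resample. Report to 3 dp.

Resample values: 1.448, 5.916, 4.689, 5.691, 4.508, 4.508, 5.691, 1.448.
Range = 5.916 − 1.448 = 4.468

θ* = 4.468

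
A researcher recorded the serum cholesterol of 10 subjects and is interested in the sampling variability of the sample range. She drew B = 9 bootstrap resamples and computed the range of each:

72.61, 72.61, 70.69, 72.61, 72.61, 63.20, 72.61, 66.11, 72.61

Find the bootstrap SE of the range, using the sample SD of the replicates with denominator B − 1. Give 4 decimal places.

SE* = 3.5207

Bootstrap SE is the standard deviation of the 9 replicate ranges.
Mean of replicates: (72.61 + 72.61 + 70.69 + 72.61 + 72.61 + 63.20 + 72.61 + 66.11 + 72.61) / 9 = 635.66000 / 9 = 70.62889
Sum of squared deviations: (+1.98111)² + (+1.98111)² + (+0.06111)² + (+1.98111)² + (+1.98111)² + (−7.42889)² + (+1.98111)² + (−4.51889)² + (+1.98111)² = 99.16129
Variance = 99.16129 / 8 = 12.39516
SE* = √12.39516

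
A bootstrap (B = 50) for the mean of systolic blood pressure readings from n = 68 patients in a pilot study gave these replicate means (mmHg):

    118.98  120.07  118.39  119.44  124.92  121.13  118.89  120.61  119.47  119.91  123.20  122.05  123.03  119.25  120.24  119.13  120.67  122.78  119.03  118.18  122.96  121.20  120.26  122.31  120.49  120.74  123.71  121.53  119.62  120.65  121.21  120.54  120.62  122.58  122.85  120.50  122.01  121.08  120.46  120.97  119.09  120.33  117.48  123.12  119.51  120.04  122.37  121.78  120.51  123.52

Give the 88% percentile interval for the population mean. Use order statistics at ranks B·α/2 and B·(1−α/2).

(118.39, 123.20)

Sorted replicates: 117.48, 118.18, 118.39, 118.89, 118.98, 119.03, 119.09, 119.13, 119.25, 119.44, 119.47, 119.51, 119.62, 119.91, 120.04, 120.07, 120.24, 120.26, 120.33, 120.46, 120.49, 120.50, 120.51, 120.54, 120.61, 120.62, 120.65, 120.67, 120.74, 120.97, 121.08, 121.13, 121.20, 121.21, 121.53, 121.78, 122.01, 122.05, 122.31, 122.37, 122.58, 122.78, 122.85, 122.96, 123.03, 123.12, 123.20, 123.52, 123.71, 124.92
α = 0.12; lower rank = 50 × 0.060 = 3; upper rank = 50 × 0.940 = 47.
The 3rd smallest replicate is 118.39; the 47th is 123.20.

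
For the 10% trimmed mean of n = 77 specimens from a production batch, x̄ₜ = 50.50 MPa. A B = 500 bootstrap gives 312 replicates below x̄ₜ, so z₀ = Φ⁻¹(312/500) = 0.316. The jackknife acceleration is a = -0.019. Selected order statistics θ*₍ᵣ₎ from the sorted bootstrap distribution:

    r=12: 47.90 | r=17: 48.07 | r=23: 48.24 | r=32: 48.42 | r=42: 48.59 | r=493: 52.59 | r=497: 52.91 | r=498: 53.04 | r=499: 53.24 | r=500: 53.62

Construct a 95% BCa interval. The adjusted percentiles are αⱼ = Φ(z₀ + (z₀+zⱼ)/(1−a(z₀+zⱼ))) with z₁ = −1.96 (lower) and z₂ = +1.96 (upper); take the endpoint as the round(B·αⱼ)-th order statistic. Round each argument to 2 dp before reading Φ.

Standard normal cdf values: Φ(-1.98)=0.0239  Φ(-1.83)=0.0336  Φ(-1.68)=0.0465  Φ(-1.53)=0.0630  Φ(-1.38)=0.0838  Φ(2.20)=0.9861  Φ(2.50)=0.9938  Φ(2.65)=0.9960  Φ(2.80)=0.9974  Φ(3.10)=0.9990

Lower: z₀ + z₁ = 0.316 + (-1.960) = -1.644; 1 − a(z₀+z₁) = 1 − (-0.019)(-1.644) = 0.9688; argument = 0.316 + (-1.644)/0.9688 = -1.3810 → -1.38.
α₁ = Φ(-1.38) = 0.0838; rank = round(500 × 0.0838) = 42; θ*₍42₎ = 48.59.
Upper: z₀ + z₂ = 2.276; 1 − a(z₀+z₂) = 1.0432; argument = 2.4977 → 2.50; α₂ = 0.9938; rank = 497; θ*₍497₎ = 52.91.

(48.59, 52.91)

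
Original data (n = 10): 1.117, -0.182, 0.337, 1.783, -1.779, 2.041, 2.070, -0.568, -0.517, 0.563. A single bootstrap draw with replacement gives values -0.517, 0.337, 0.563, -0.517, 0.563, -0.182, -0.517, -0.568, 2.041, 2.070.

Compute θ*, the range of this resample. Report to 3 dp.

Range = 2.070 − -0.568 = 2.638

θ* = 2.638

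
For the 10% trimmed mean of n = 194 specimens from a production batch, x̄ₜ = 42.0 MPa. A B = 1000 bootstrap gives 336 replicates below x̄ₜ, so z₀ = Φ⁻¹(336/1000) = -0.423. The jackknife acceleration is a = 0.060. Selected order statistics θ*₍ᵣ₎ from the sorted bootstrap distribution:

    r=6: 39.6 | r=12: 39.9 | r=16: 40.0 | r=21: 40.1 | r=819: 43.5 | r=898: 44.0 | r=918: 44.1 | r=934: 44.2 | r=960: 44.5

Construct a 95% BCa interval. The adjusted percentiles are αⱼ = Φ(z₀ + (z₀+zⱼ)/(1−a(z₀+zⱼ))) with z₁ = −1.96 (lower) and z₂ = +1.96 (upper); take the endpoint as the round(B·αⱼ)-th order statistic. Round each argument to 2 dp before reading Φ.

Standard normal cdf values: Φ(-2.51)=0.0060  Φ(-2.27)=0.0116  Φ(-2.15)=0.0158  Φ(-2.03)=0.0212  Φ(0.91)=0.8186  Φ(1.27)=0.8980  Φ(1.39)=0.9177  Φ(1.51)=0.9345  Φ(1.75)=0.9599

Lower: z₀ + z₁ = -0.423 + (-1.960) = -2.383; 1 − a(z₀+z₁) = 1 − (0.060)(-2.383) = 1.1430; argument = -0.423 + (-2.383)/1.1430 = -2.5079 → -2.51.
α₁ = Φ(-2.51) = 0.0060; rank = round(1000 × 0.0060) = 6; θ*₍6₎ = 39.6.
Upper: z₀ + z₂ = 1.537; 1 − a(z₀+z₂) = 0.9078; argument = 1.2701 → 1.27; α₂ = 0.8980; rank = 898; θ*₍898₎ = 44.0.

(39.6, 44.0)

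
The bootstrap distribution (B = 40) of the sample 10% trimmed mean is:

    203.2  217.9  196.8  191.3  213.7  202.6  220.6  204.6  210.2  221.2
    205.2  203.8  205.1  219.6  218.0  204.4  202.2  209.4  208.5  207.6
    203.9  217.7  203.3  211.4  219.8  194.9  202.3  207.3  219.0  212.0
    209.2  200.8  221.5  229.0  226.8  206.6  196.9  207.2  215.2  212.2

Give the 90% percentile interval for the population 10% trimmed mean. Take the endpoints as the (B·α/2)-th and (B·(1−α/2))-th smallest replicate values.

Sorted replicates: 191.3, 194.9, 196.8, 196.9, 200.8, 202.2, 202.3, 202.6, 203.2, 203.3, 203.8, 203.9, 204.4, 204.6, 205.1, 205.2, 206.6, 207.2, 207.3, 207.6, 208.5, 209.2, 209.4, 210.2, 211.4, 212.0, 212.2, 213.7, 215.2, 217.7, 217.9, 218.0, 219.0, 219.6, 219.8, 220.6, 221.2, 221.5, 226.8, 229.0
α = 0.10; lower rank = 40 × 0.050 = 2; upper rank = 40 × 0.950 = 38.
The 2nd smallest replicate is 194.9; the 38th is 221.5.

(194.9, 221.5)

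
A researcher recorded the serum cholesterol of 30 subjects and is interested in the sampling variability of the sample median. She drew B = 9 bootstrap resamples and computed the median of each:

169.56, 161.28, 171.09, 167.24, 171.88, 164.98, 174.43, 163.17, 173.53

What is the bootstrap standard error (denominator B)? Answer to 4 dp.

Bootstrap SE is the standard deviation of the 9 replicate medians.
Mean of replicates: (169.56 + 161.28 + 171.09 + 167.24 + 171.88 + 164.98 + 174.43 + 163.17 + 173.53) / 9 = 1517.16000 / 9 = 168.57333
Sum of squared deviations: (+0.98667)² + (−7.29333)² + (+2.51667)² + (−1.33333)² + (+3.30667)² + (−3.59333)² + (+5.85667)² + (−5.40333)² + (+4.95667)² = 174.18880
Variance = 174.18880 / 9 = 19.35431
SE* = √19.35431

SE* = 4.3994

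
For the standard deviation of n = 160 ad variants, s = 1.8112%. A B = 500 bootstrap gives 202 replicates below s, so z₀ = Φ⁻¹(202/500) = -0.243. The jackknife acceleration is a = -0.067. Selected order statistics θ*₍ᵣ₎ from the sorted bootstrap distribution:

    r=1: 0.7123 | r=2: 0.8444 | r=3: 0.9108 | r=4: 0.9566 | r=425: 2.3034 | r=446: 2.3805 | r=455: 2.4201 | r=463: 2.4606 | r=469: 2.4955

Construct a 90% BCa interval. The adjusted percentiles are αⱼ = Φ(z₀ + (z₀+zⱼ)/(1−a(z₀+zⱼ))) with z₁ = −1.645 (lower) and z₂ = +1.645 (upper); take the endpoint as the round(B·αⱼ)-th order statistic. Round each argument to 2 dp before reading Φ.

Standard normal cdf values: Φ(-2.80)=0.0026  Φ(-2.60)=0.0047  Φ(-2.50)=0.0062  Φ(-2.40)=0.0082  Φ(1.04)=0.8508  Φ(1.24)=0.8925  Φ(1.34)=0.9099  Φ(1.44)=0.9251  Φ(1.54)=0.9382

Lower: z₀ + z₁ = -0.243 + (-1.645) = -1.888; 1 − a(z₀+z₁) = 1 − (-0.067)(-1.888) = 0.8735; argument = -0.243 + (-1.888)/0.8735 = -2.4044 → -2.40.
α₁ = Φ(-2.40) = 0.0082; rank = round(500 × 0.0082) = 4; θ*₍4₎ = 0.9566.
Upper: z₀ + z₂ = 1.402; 1 − a(z₀+z₂) = 1.0939; argument = 1.0386 → 1.04; α₂ = 0.8508; rank = 425; θ*₍425₎ = 2.3034.

(0.9566, 2.3034)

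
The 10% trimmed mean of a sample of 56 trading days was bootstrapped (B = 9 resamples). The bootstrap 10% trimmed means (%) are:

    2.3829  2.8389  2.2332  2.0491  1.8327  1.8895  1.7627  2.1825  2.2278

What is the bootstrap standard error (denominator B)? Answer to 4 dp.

Bootstrap SE is the standard deviation of the 9 replicate 10% trimmed means.
Mean of replicates: (2.3829 + 2.8389 + 2.2332 + 2.0491 + 1.8327 + 1.8895 + 1.7627 + 2.1825 + 2.2278) / 9 = 19.39930 / 9 = 2.15548
Sum of squared deviations: (+0.22742)² + (+0.68342)² + (+0.07772)² + (−0.10638)² + (−0.32278)² + (−0.26598)² + (−0.39278)² + (+0.02702)² + (+0.07232)² = 0.87131
Variance = 0.87131 / 9 = 0.09681
SE* = √0.09681

SE* = 0.3111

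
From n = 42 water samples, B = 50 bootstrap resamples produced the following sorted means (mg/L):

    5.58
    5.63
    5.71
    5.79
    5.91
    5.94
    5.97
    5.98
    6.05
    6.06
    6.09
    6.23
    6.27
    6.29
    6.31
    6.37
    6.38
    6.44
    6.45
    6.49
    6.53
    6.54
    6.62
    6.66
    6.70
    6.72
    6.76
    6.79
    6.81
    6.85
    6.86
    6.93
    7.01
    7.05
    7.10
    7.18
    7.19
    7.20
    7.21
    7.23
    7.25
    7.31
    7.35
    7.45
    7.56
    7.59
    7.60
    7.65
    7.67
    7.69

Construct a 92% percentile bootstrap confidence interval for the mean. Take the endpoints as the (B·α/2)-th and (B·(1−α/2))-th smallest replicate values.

(5.63, 7.65)

α = 0.08; lower rank = 50 × 0.040 = 2; upper rank = 50 × 0.960 = 48.
The 2nd smallest replicate is 5.63; the 48th is 7.65.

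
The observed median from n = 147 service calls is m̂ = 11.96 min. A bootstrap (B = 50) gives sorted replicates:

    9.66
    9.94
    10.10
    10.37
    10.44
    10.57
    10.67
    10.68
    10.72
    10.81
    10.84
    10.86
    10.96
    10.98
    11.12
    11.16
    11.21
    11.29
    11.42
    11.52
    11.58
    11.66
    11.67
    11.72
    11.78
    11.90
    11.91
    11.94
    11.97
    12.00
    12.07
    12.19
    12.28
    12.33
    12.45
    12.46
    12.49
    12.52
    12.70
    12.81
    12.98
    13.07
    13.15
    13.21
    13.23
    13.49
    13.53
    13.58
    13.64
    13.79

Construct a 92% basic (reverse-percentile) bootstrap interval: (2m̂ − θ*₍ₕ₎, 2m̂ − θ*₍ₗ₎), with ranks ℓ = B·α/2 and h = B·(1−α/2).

Percentile endpoints at ranks 2 and 48: θ*₍2₎ = 9.94, θ*₍48₎ = 13.58.
Basic interval reflects these around m̂:
  lower = 2 × 11.96 − 13.58 = 10.34
  upper = 2 × 11.96 − 9.94 = 13.98

(10.34, 13.98)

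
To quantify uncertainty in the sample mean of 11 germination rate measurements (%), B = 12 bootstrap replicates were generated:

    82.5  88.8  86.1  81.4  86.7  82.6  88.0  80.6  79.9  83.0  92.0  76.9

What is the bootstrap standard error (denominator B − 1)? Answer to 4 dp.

SE* = 4.3219

Bootstrap SE is the standard deviation of the 12 replicate means.
Mean of replicates: (82.5 + 88.8 + 86.1 + 81.4 + 86.7 + 82.6 + 88.0 + 80.6 + 79.9 + 83.0 + 92.0 + 76.9) / 12 = 1008.50000 / 12 = 84.04167
Sum of squared deviations: (−1.54167)² + (+4.75833)² + (+2.05833)² + (−2.64167)² + (+2.65833)² + (−1.44167)² + (+3.95833)² + (−3.44167)² + (−4.14167)² + (−1.04167)² + (+7.95833)² + (−7.14167)² = 205.46917
Variance = 205.46917 / 11 = 18.67902
SE* = √18.67902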